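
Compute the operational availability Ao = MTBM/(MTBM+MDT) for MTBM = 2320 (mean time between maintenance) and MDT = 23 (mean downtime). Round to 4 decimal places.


MTBM = 2320
MDT = 23
MTBM + MDT = 2343
Ao = 2320 / 2343
Ao = 0.9902

0.9902


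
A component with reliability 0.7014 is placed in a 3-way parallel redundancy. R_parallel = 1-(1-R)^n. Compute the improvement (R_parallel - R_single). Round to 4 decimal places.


R_single = 0.7014, n = 3
1 - R_single = 0.2986
(1 - R_single)^n = 0.2986^3 = 0.0266
R_parallel = 1 - 0.0266 = 0.9734
Improvement = 0.9734 - 0.7014
Improvement = 0.272

0.272


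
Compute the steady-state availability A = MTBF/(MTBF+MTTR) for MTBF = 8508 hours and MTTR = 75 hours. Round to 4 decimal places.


MTBF = 8508
MTTR = 75
MTBF + MTTR = 8583
A = 8508 / 8583
A = 0.9913

0.9913


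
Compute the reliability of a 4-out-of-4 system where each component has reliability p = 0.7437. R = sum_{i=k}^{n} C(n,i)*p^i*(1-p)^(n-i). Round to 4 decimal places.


k = 4, n = 4, p = 0.7437
i=4: C(4,4)=1 * 0.7437^4 * 0.2563^0 = 0.3059
R = sum of terms = 0.3059

0.3059


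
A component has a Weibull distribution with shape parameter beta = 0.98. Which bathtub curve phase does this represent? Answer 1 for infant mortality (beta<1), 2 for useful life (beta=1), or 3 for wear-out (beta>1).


beta = 0.98
Compare beta to 1:
beta < 1 => infant mortality (phase 1)
beta = 1 => useful life (phase 2)
beta > 1 => wear-out (phase 3)
Since beta = 0.98, this is infant mortality (decreasing failure rate)
Phase = 1

1


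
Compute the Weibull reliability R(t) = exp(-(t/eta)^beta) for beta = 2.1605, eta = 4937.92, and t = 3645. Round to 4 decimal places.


beta = 2.1605, eta = 4937.92, t = 3645
t/eta = 3645 / 4937.92 = 0.7382
(t/eta)^beta = 0.7382^2.1605 = 0.519
R(t) = exp(-0.519)
R(t) = 0.5951

0.5951


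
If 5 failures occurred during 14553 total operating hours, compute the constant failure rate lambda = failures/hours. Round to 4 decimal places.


failures = 5
total_hours = 14553
lambda = 5 / 14553
lambda = 0.0003

0.0003


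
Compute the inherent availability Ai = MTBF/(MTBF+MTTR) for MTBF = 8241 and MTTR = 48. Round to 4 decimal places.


MTBF = 8241
MTTR = 48
MTBF + MTTR = 8289
Ai = 8241 / 8289
Ai = 0.9942

0.9942


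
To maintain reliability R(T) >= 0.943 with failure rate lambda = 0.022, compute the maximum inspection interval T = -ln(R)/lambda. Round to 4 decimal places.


R_target = 0.943
lambda = 0.022
-ln(0.943) = 0.0587
T = 0.0587 / 0.022
T = 2.6677

2.6677


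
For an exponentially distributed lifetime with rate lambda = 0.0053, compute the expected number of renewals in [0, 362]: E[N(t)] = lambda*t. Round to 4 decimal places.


lambda = 0.0053
t = 362
E[N(t)] = lambda * t
E[N(t)] = 0.0053 * 362
E[N(t)] = 1.9186

1.9186


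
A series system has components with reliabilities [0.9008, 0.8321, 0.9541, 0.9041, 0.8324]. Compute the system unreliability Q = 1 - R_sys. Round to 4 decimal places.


Components: [0.9008, 0.8321, 0.9541, 0.9041, 0.8324]
After component 1: product = 0.9008
After component 2: product = 0.7496
After component 3: product = 0.7152
After component 4: product = 0.6466
After component 5: product = 0.5382
R_sys = 0.5382
Q = 1 - 0.5382 = 0.4618

0.4618


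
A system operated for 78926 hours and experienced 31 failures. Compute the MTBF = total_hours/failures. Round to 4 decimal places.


total_hours = 78926
failures = 31
MTBF = 78926 / 31
MTBF = 2546.0

2546.0


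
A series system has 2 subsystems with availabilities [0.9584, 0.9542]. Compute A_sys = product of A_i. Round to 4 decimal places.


Subsystems: [0.9584, 0.9542]
After subsystem 1 (A=0.9584): product = 0.9584
After subsystem 2 (A=0.9542): product = 0.9145
A_sys = 0.9145

0.9145


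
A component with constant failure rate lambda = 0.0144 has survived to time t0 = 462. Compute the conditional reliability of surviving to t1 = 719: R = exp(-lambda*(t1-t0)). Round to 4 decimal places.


lambda = 0.0144
t0 = 462, t1 = 719
t1 - t0 = 257
lambda * (t1-t0) = 0.0144 * 257 = 3.7008
R = exp(-3.7008)
R = 0.0247

0.0247


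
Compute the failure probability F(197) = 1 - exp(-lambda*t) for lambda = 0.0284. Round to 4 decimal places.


lambda = 0.0284, t = 197
lambda * t = 5.5948
exp(-5.5948) = 0.0037
F(t) = 1 - 0.0037
F(t) = 0.9963

0.9963


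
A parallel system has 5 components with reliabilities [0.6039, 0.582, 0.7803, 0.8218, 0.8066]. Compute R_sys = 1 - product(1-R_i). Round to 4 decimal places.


Components: [0.6039, 0.582, 0.7803, 0.8218, 0.8066]
(1 - 0.6039) = 0.3961, running product = 0.3961
(1 - 0.582) = 0.418, running product = 0.1656
(1 - 0.7803) = 0.2197, running product = 0.0364
(1 - 0.8218) = 0.1782, running product = 0.0065
(1 - 0.8066) = 0.1934, running product = 0.0013
Product of (1-R_i) = 0.0013
R_sys = 1 - 0.0013 = 0.9987

0.9987


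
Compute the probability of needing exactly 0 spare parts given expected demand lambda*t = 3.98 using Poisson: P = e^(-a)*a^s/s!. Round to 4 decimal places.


a = 3.98, s = 0
e^(-a) = e^(-3.98) = 0.0187
a^s = 3.98^0 = 1.0
s! = 1
P = 0.0187 * 1.0 / 1
P = 0.0187

0.0187


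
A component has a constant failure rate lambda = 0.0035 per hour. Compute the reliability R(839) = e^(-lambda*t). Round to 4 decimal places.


lambda = 0.0035
t = 839
lambda * t = 2.9365
R(t) = e^(-2.9365)
R(t) = 0.0531

0.0531


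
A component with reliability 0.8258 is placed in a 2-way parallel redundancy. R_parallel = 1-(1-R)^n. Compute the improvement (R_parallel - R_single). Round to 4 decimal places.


R_single = 0.8258, n = 2
1 - R_single = 0.1742
(1 - R_single)^n = 0.1742^2 = 0.0303
R_parallel = 1 - 0.0303 = 0.9697
Improvement = 0.9697 - 0.8258
Improvement = 0.1439

0.1439


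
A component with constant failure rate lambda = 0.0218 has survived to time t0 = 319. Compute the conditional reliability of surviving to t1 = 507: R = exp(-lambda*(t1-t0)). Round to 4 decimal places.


lambda = 0.0218
t0 = 319, t1 = 507
t1 - t0 = 188
lambda * (t1-t0) = 0.0218 * 188 = 4.0984
R = exp(-4.0984)
R = 0.0166

0.0166


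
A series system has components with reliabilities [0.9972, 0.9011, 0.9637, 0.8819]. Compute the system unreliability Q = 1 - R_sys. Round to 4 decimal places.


Components: [0.9972, 0.9011, 0.9637, 0.8819]
After component 1: product = 0.9972
After component 2: product = 0.8986
After component 3: product = 0.866
After component 4: product = 0.7637
R_sys = 0.7637
Q = 1 - 0.7637 = 0.2363

0.2363


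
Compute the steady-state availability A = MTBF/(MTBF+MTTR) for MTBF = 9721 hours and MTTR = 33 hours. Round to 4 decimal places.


MTBF = 9721
MTTR = 33
MTBF + MTTR = 9754
A = 9721 / 9754
A = 0.9966

0.9966


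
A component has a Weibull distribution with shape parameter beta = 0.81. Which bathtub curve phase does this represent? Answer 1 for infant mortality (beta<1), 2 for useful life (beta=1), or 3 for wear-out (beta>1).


beta = 0.81
Compare beta to 1:
beta < 1 => infant mortality (phase 1)
beta = 1 => useful life (phase 2)
beta > 1 => wear-out (phase 3)
Since beta = 0.81, this is infant mortality (decreasing failure rate)
Phase = 1

1


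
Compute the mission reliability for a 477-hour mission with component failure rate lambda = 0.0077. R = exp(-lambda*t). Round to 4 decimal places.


lambda = 0.0077
mission_time = 477
lambda * t = 0.0077 * 477 = 3.6729
R = exp(-3.6729)
R = 0.0254

0.0254


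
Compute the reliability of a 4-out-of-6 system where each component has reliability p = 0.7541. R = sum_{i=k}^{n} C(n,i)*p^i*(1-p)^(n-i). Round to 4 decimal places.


k = 4, n = 6, p = 0.7541
i=4: C(6,4)=15 * 0.7541^4 * 0.2459^2 = 0.2933
i=5: C(6,5)=6 * 0.7541^5 * 0.2459^1 = 0.3598
i=6: C(6,6)=1 * 0.7541^6 * 0.2459^0 = 0.1839
R = sum of terms = 0.837

0.837


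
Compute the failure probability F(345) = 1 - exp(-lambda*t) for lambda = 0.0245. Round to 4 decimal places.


lambda = 0.0245, t = 345
lambda * t = 8.4525
exp(-8.4525) = 0.0002
F(t) = 1 - 0.0002
F(t) = 0.9998

0.9998


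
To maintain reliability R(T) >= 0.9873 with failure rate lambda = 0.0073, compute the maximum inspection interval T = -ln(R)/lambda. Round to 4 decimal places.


R_target = 0.9873
lambda = 0.0073
-ln(0.9873) = 0.0128
T = 0.0128 / 0.0073
T = 1.7509

1.7509


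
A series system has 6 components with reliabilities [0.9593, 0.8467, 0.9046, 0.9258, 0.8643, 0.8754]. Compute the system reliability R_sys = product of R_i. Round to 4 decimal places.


Components: [0.9593, 0.8467, 0.9046, 0.9258, 0.8643, 0.8754]
After component 1 (R=0.9593): product = 0.9593
After component 2 (R=0.8467): product = 0.8122
After component 3 (R=0.9046): product = 0.7348
After component 4 (R=0.9258): product = 0.6802
After component 5 (R=0.8643): product = 0.5879
After component 6 (R=0.8754): product = 0.5147
R_sys = 0.5147

0.5147


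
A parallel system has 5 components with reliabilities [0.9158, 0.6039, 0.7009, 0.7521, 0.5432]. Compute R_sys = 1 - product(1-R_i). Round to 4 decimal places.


Components: [0.9158, 0.6039, 0.7009, 0.7521, 0.5432]
(1 - 0.9158) = 0.0842, running product = 0.0842
(1 - 0.6039) = 0.3961, running product = 0.0334
(1 - 0.7009) = 0.2991, running product = 0.01
(1 - 0.7521) = 0.2479, running product = 0.0025
(1 - 0.5432) = 0.4568, running product = 0.0011
Product of (1-R_i) = 0.0011
R_sys = 1 - 0.0011 = 0.9989

0.9989


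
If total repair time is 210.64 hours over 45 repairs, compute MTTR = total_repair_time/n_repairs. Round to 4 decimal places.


total_repair_time = 210.64
n_repairs = 45
MTTR = 210.64 / 45
MTTR = 4.6809

4.6809


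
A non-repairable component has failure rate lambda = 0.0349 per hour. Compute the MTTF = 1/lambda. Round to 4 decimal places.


lambda = 0.0349
MTTF = 1 / 0.0349
MTTF = 28.6533

28.6533


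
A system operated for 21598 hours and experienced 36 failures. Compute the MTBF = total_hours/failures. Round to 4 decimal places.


total_hours = 21598
failures = 36
MTBF = 21598 / 36
MTBF = 599.9444

599.9444


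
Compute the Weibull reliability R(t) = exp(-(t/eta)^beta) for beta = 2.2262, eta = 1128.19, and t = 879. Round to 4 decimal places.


beta = 2.2262, eta = 1128.19, t = 879
t/eta = 879 / 1128.19 = 0.7791
(t/eta)^beta = 0.7791^2.2262 = 0.5737
R(t) = exp(-0.5737)
R(t) = 0.5634

0.5634


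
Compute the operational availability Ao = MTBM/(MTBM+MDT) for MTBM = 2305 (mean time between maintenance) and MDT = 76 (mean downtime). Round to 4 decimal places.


MTBM = 2305
MDT = 76
MTBM + MDT = 2381
Ao = 2305 / 2381
Ao = 0.9681

0.9681


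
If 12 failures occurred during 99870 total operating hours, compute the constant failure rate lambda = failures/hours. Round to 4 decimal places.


failures = 12
total_hours = 99870
lambda = 12 / 99870
lambda = 0.0001

0.0001


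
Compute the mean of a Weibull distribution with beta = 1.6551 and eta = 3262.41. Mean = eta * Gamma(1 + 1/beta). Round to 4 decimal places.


beta = 1.6551, eta = 3262.41
1/beta = 0.6042
1 + 1/beta = 1.6042
Gamma(1.6042) = 0.894
Mean = 3262.41 * 0.894
Mean = 2916.5765

2916.5765


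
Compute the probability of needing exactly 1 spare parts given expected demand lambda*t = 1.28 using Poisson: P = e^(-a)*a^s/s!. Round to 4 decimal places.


a = 1.28, s = 1
e^(-a) = e^(-1.28) = 0.278
a^s = 1.28^1 = 1.28
s! = 1
P = 0.278 * 1.28 / 1
P = 0.3559

0.3559


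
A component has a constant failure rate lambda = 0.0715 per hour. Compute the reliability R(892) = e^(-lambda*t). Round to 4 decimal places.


lambda = 0.0715
t = 892
lambda * t = 63.778
R(t) = e^(-63.778)
R(t) = 0.0

0.0


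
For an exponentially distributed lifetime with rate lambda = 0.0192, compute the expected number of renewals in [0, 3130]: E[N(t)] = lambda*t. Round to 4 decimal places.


lambda = 0.0192
t = 3130
E[N(t)] = lambda * t
E[N(t)] = 0.0192 * 3130
E[N(t)] = 60.096

60.096


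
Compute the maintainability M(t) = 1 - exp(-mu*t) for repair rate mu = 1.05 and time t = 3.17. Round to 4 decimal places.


mu = 1.05, t = 3.17
mu * t = 1.05 * 3.17 = 3.3285
exp(-3.3285) = 0.0358
M(t) = 1 - 0.0358
M(t) = 0.9642

0.9642


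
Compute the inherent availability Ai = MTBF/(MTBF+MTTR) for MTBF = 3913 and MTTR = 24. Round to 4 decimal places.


MTBF = 3913
MTTR = 24
MTBF + MTTR = 3937
Ai = 3913 / 3937
Ai = 0.9939

0.9939


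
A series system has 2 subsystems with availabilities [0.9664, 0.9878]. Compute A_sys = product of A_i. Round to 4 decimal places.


Subsystems: [0.9664, 0.9878]
After subsystem 1 (A=0.9664): product = 0.9664
After subsystem 2 (A=0.9878): product = 0.9546
A_sys = 0.9546

0.9546


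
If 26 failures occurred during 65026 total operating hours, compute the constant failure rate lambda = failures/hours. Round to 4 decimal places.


failures = 26
total_hours = 65026
lambda = 26 / 65026
lambda = 0.0004

0.0004


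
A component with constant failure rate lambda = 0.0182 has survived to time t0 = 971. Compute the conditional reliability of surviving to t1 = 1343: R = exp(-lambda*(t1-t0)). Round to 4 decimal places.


lambda = 0.0182
t0 = 971, t1 = 1343
t1 - t0 = 372
lambda * (t1-t0) = 0.0182 * 372 = 6.7704
R = exp(-6.7704)
R = 0.0011

0.0011


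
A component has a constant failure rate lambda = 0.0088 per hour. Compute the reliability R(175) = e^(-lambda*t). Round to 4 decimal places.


lambda = 0.0088
t = 175
lambda * t = 1.54
R(t) = e^(-1.54)
R(t) = 0.2144

0.2144


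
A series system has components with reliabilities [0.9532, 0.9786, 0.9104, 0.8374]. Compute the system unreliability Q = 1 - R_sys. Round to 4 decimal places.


Components: [0.9532, 0.9786, 0.9104, 0.8374]
After component 1: product = 0.9532
After component 2: product = 0.9328
After component 3: product = 0.8492
After component 4: product = 0.7111
R_sys = 0.7111
Q = 1 - 0.7111 = 0.2889

0.2889


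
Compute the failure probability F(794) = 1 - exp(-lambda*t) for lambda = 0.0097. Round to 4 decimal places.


lambda = 0.0097, t = 794
lambda * t = 7.7018
exp(-7.7018) = 0.0005
F(t) = 1 - 0.0005
F(t) = 0.9995

0.9995


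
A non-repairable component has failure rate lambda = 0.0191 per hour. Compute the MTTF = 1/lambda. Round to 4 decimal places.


lambda = 0.0191
MTTF = 1 / 0.0191
MTTF = 52.356

52.356


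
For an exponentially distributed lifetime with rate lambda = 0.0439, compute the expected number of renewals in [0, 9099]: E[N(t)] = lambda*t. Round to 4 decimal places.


lambda = 0.0439
t = 9099
E[N(t)] = lambda * t
E[N(t)] = 0.0439 * 9099
E[N(t)] = 399.4461

399.4461


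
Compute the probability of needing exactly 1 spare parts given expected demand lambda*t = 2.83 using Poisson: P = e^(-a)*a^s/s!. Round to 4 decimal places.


a = 2.83, s = 1
e^(-a) = e^(-2.83) = 0.059
a^s = 2.83^1 = 2.83
s! = 1
P = 0.059 * 2.83 / 1
P = 0.167

0.167


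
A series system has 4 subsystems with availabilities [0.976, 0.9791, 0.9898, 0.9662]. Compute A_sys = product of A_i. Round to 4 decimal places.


Subsystems: [0.976, 0.9791, 0.9898, 0.9662]
After subsystem 1 (A=0.976): product = 0.976
After subsystem 2 (A=0.9791): product = 0.9556
After subsystem 3 (A=0.9898): product = 0.9459
After subsystem 4 (A=0.9662): product = 0.9139
A_sys = 0.9139

0.9139


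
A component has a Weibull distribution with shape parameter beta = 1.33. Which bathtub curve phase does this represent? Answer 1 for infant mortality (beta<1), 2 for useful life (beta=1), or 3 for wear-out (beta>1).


beta = 1.33
Compare beta to 1:
beta < 1 => infant mortality (phase 1)
beta = 1 => useful life (phase 2)
beta > 1 => wear-out (phase 3)
Since beta = 1.33, this is wear-out (increasing failure rate)
Phase = 3

3


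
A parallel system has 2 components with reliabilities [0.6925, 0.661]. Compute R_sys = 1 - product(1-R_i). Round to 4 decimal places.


Components: [0.6925, 0.661]
(1 - 0.6925) = 0.3075, running product = 0.3075
(1 - 0.661) = 0.339, running product = 0.1042
Product of (1-R_i) = 0.1042
R_sys = 1 - 0.1042 = 0.8958

0.8958


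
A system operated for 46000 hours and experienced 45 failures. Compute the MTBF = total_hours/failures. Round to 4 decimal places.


total_hours = 46000
failures = 45
MTBF = 46000 / 45
MTBF = 1022.2222

1022.2222


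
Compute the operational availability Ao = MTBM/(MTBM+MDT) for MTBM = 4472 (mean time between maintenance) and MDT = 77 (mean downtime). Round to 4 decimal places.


MTBM = 4472
MDT = 77
MTBM + MDT = 4549
Ao = 4472 / 4549
Ao = 0.9831

0.9831


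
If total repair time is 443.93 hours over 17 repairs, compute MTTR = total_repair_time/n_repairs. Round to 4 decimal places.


total_repair_time = 443.93
n_repairs = 17
MTTR = 443.93 / 17
MTTR = 26.1135

26.1135


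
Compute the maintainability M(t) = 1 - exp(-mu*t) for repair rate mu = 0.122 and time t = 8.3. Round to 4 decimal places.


mu = 0.122, t = 8.3
mu * t = 0.122 * 8.3 = 1.0126
exp(-1.0126) = 0.3633
M(t) = 1 - 0.3633
M(t) = 0.6367

0.6367


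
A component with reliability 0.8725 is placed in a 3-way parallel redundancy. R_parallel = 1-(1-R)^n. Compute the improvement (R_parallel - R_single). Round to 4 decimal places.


R_single = 0.8725, n = 3
1 - R_single = 0.1275
(1 - R_single)^n = 0.1275^3 = 0.0021
R_parallel = 1 - 0.0021 = 0.9979
Improvement = 0.9979 - 0.8725
Improvement = 0.1254

0.1254


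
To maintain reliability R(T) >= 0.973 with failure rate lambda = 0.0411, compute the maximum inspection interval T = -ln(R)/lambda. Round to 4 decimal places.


R_target = 0.973
lambda = 0.0411
-ln(0.973) = 0.0274
T = 0.0274 / 0.0411
T = 0.666

0.666


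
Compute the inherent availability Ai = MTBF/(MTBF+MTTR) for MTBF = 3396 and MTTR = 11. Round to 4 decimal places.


MTBF = 3396
MTTR = 11
MTBF + MTTR = 3407
Ai = 3396 / 3407
Ai = 0.9968

0.9968


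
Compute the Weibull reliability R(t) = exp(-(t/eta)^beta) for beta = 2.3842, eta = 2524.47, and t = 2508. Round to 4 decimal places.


beta = 2.3842, eta = 2524.47, t = 2508
t/eta = 2508 / 2524.47 = 0.9935
(t/eta)^beta = 0.9935^2.3842 = 0.9845
R(t) = exp(-0.9845)
R(t) = 0.3736

0.3736


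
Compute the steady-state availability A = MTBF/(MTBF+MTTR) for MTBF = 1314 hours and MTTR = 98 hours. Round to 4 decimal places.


MTBF = 1314
MTTR = 98
MTBF + MTTR = 1412
A = 1314 / 1412
A = 0.9306

0.9306


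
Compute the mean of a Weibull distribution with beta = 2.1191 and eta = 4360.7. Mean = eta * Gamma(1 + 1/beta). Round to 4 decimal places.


beta = 2.1191, eta = 4360.7
1/beta = 0.4719
1 + 1/beta = 1.4719
Gamma(1.4719) = 0.8856
Mean = 4360.7 * 0.8856
Mean = 3862.0462

3862.0462


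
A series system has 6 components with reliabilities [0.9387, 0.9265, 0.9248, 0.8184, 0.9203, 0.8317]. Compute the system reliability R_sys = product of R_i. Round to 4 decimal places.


Components: [0.9387, 0.9265, 0.9248, 0.8184, 0.9203, 0.8317]
After component 1 (R=0.9387): product = 0.9387
After component 2 (R=0.9265): product = 0.8697
After component 3 (R=0.9248): product = 0.8043
After component 4 (R=0.8184): product = 0.6582
After component 5 (R=0.9203): product = 0.6058
After component 6 (R=0.8317): product = 0.5038
R_sys = 0.5038

0.5038


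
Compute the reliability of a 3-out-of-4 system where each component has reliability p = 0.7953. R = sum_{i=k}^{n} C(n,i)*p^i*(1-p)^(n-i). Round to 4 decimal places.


k = 3, n = 4, p = 0.7953
i=3: C(4,3)=4 * 0.7953^3 * 0.2047^1 = 0.4119
i=4: C(4,4)=1 * 0.7953^4 * 0.2047^0 = 0.4001
R = sum of terms = 0.8119

0.8119


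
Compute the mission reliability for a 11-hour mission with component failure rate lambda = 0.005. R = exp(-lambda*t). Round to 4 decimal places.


lambda = 0.005
mission_time = 11
lambda * t = 0.005 * 11 = 0.055
R = exp(-0.055)
R = 0.9465

0.9465


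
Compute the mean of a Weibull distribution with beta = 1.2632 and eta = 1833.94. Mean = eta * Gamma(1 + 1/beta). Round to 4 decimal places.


beta = 1.2632, eta = 1833.94
1/beta = 0.7916
1 + 1/beta = 1.7916
Gamma(1.7916) = 0.9292
Mean = 1833.94 * 0.9292
Mean = 1704.0813

1704.0813


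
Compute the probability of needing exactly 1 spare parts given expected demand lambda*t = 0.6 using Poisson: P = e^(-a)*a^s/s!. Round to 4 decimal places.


a = 0.6, s = 1
e^(-a) = e^(-0.6) = 0.5488
a^s = 0.6^1 = 0.6
s! = 1
P = 0.5488 * 0.6 / 1
P = 0.3293

0.3293


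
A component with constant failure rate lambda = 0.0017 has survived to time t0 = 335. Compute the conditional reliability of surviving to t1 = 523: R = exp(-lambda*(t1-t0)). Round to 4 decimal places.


lambda = 0.0017
t0 = 335, t1 = 523
t1 - t0 = 188
lambda * (t1-t0) = 0.0017 * 188 = 0.3196
R = exp(-0.3196)
R = 0.7264

0.7264


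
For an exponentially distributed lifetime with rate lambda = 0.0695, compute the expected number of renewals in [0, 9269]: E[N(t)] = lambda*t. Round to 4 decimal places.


lambda = 0.0695
t = 9269
E[N(t)] = lambda * t
E[N(t)] = 0.0695 * 9269
E[N(t)] = 644.1955

644.1955


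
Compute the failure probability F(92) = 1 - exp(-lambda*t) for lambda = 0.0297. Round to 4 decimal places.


lambda = 0.0297, t = 92
lambda * t = 2.7324
exp(-2.7324) = 0.0651
F(t) = 1 - 0.0651
F(t) = 0.9349

0.9349


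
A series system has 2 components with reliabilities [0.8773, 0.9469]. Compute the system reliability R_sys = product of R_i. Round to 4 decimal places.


Components: [0.8773, 0.9469]
After component 1 (R=0.8773): product = 0.8773
After component 2 (R=0.9469): product = 0.8307
R_sys = 0.8307

0.8307


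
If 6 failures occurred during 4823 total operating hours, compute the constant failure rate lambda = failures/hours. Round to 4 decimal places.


failures = 6
total_hours = 4823
lambda = 6 / 4823
lambda = 0.0012

0.0012


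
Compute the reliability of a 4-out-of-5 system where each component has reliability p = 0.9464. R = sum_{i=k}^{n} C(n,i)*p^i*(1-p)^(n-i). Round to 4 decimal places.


k = 4, n = 5, p = 0.9464
i=4: C(5,4)=5 * 0.9464^4 * 0.0536^1 = 0.215
i=5: C(5,5)=1 * 0.9464^5 * 0.0536^0 = 0.7592
R = sum of terms = 0.9742

0.9742


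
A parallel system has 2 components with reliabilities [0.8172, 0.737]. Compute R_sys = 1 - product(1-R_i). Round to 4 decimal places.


Components: [0.8172, 0.737]
(1 - 0.8172) = 0.1828, running product = 0.1828
(1 - 0.737) = 0.263, running product = 0.0481
Product of (1-R_i) = 0.0481
R_sys = 1 - 0.0481 = 0.9519

0.9519


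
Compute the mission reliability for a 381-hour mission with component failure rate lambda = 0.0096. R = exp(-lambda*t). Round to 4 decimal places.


lambda = 0.0096
mission_time = 381
lambda * t = 0.0096 * 381 = 3.6576
R = exp(-3.6576)
R = 0.0258

0.0258


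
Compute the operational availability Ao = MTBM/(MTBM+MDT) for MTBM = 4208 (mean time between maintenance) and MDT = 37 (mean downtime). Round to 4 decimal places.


MTBM = 4208
MDT = 37
MTBM + MDT = 4245
Ao = 4208 / 4245
Ao = 0.9913

0.9913


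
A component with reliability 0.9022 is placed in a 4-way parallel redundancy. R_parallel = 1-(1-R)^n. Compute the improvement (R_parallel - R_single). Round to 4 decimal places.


R_single = 0.9022, n = 4
1 - R_single = 0.0978
(1 - R_single)^n = 0.0978^4 = 0.0001
R_parallel = 1 - 0.0001 = 0.9999
Improvement = 0.9999 - 0.9022
Improvement = 0.0977

0.0977


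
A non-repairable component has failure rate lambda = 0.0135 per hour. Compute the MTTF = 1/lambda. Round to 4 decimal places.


lambda = 0.0135
MTTF = 1 / 0.0135
MTTF = 74.0741

74.0741


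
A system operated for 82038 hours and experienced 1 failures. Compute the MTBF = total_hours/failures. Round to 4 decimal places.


total_hours = 82038
failures = 1
MTBF = 82038 / 1
MTBF = 82038.0

82038.0


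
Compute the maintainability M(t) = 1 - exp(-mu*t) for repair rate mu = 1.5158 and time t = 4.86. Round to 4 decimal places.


mu = 1.5158, t = 4.86
mu * t = 1.5158 * 4.86 = 7.3668
exp(-7.3668) = 0.0006
M(t) = 1 - 0.0006
M(t) = 0.9994

0.9994


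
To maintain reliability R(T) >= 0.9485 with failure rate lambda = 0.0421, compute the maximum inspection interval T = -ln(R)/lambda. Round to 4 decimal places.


R_target = 0.9485
lambda = 0.0421
-ln(0.9485) = 0.0529
T = 0.0529 / 0.0421
T = 1.2559

1.2559


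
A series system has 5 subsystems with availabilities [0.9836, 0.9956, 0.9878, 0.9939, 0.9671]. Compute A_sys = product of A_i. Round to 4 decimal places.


Subsystems: [0.9836, 0.9956, 0.9878, 0.9939, 0.9671]
After subsystem 1 (A=0.9836): product = 0.9836
After subsystem 2 (A=0.9956): product = 0.9793
After subsystem 3 (A=0.9878): product = 0.9673
After subsystem 4 (A=0.9939): product = 0.9614
After subsystem 5 (A=0.9671): product = 0.9298
A_sys = 0.9298

0.9298


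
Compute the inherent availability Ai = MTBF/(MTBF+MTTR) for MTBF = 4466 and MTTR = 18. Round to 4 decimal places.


MTBF = 4466
MTTR = 18
MTBF + MTTR = 4484
Ai = 4466 / 4484
Ai = 0.996

0.996


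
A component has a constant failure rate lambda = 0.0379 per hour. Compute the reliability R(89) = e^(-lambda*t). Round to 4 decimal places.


lambda = 0.0379
t = 89
lambda * t = 3.3731
R(t) = e^(-3.3731)
R(t) = 0.0343

0.0343


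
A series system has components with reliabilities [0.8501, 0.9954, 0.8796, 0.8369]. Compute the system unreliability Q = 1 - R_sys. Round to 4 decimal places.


Components: [0.8501, 0.9954, 0.8796, 0.8369]
After component 1: product = 0.8501
After component 2: product = 0.8462
After component 3: product = 0.7443
After component 4: product = 0.6229
R_sys = 0.6229
Q = 1 - 0.6229 = 0.3771

0.3771


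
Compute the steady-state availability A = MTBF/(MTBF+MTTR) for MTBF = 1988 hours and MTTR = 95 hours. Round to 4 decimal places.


MTBF = 1988
MTTR = 95
MTBF + MTTR = 2083
A = 1988 / 2083
A = 0.9544

0.9544


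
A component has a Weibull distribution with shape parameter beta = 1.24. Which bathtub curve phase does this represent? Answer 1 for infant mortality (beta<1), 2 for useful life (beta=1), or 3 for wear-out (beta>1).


beta = 1.24
Compare beta to 1:
beta < 1 => infant mortality (phase 1)
beta = 1 => useful life (phase 2)
beta > 1 => wear-out (phase 3)
Since beta = 1.24, this is wear-out (increasing failure rate)
Phase = 3

3


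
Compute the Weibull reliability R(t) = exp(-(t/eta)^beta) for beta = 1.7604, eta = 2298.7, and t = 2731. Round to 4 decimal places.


beta = 1.7604, eta = 2298.7, t = 2731
t/eta = 2731 / 2298.7 = 1.1881
(t/eta)^beta = 1.1881^1.7604 = 1.3544
R(t) = exp(-1.3544)
R(t) = 0.2581

0.2581


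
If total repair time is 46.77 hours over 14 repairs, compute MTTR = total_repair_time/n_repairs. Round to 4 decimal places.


total_repair_time = 46.77
n_repairs = 14
MTTR = 46.77 / 14
MTTR = 3.3407

3.3407


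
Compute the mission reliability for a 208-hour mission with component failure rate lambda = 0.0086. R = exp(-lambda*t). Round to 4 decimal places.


lambda = 0.0086
mission_time = 208
lambda * t = 0.0086 * 208 = 1.7888
R = exp(-1.7888)
R = 0.1672

0.1672


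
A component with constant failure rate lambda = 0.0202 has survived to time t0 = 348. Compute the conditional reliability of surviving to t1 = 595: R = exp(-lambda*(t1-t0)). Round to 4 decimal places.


lambda = 0.0202
t0 = 348, t1 = 595
t1 - t0 = 247
lambda * (t1-t0) = 0.0202 * 247 = 4.9894
R = exp(-4.9894)
R = 0.0068

0.0068


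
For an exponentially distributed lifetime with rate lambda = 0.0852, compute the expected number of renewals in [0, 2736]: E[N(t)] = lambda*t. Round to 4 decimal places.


lambda = 0.0852
t = 2736
E[N(t)] = lambda * t
E[N(t)] = 0.0852 * 2736
E[N(t)] = 233.1072

233.1072


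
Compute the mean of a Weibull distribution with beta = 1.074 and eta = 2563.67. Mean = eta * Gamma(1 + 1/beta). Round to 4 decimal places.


beta = 1.074, eta = 2563.67
1/beta = 0.9311
1 + 1/beta = 1.9311
Gamma(1.9311) = 0.9728
Mean = 2563.67 * 0.9728
Mean = 2493.9376

2493.9376


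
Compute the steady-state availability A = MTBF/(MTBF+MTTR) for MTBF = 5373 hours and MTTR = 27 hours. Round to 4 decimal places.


MTBF = 5373
MTTR = 27
MTBF + MTTR = 5400
A = 5373 / 5400
A = 0.995

0.995


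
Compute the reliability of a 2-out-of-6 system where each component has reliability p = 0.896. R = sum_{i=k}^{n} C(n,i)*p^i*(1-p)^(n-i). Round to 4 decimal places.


k = 2, n = 6, p = 0.896
i=2: C(6,2)=15 * 0.896^2 * 0.104^4 = 0.0014
i=3: C(6,3)=20 * 0.896^3 * 0.104^3 = 0.0162
i=4: C(6,4)=15 * 0.896^4 * 0.104^2 = 0.1046
i=5: C(6,5)=6 * 0.896^5 * 0.104^1 = 0.3604
i=6: C(6,6)=1 * 0.896^6 * 0.104^0 = 0.5174
R = sum of terms = 0.9999

0.9999


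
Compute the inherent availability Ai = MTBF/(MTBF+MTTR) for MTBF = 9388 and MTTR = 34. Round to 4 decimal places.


MTBF = 9388
MTTR = 34
MTBF + MTTR = 9422
Ai = 9388 / 9422
Ai = 0.9964

0.9964


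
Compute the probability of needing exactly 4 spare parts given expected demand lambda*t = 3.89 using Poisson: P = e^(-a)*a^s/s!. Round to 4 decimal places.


a = 3.89, s = 4
e^(-a) = e^(-3.89) = 0.0204
a^s = 3.89^4 = 228.9805
s! = 24
P = 0.0204 * 228.9805 / 24
P = 0.1951

0.1951


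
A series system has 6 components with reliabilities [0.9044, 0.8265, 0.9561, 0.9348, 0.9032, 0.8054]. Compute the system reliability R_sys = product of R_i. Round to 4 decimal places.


Components: [0.9044, 0.8265, 0.9561, 0.9348, 0.9032, 0.8054]
After component 1 (R=0.9044): product = 0.9044
After component 2 (R=0.8265): product = 0.7475
After component 3 (R=0.9561): product = 0.7147
After component 4 (R=0.9348): product = 0.6681
After component 5 (R=0.9032): product = 0.6034
After component 6 (R=0.8054): product = 0.486
R_sys = 0.486

0.486


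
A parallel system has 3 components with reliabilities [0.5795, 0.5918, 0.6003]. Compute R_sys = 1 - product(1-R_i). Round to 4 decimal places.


Components: [0.5795, 0.5918, 0.6003]
(1 - 0.5795) = 0.4205, running product = 0.4205
(1 - 0.5918) = 0.4082, running product = 0.1716
(1 - 0.6003) = 0.3997, running product = 0.0686
Product of (1-R_i) = 0.0686
R_sys = 1 - 0.0686 = 0.9314

0.9314


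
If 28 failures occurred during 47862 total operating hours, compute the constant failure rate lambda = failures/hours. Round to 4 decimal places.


failures = 28
total_hours = 47862
lambda = 28 / 47862
lambda = 0.0006

0.0006


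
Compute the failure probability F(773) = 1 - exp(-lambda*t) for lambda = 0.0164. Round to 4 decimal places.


lambda = 0.0164, t = 773
lambda * t = 12.6772
exp(-12.6772) = 0.0
F(t) = 1 - 0.0
F(t) = 1.0

1.0


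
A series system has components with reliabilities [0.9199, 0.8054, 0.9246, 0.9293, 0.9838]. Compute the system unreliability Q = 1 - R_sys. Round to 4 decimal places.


Components: [0.9199, 0.8054, 0.9246, 0.9293, 0.9838]
After component 1: product = 0.9199
After component 2: product = 0.7409
After component 3: product = 0.685
After component 4: product = 0.6366
After component 5: product = 0.6263
R_sys = 0.6263
Q = 1 - 0.6263 = 0.3737

0.3737


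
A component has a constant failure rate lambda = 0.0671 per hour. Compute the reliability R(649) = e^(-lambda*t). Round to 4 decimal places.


lambda = 0.0671
t = 649
lambda * t = 43.5479
R(t) = e^(-43.5479)
R(t) = 0.0

0.0


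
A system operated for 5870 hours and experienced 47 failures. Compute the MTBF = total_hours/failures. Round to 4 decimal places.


total_hours = 5870
failures = 47
MTBF = 5870 / 47
MTBF = 124.8936

124.8936


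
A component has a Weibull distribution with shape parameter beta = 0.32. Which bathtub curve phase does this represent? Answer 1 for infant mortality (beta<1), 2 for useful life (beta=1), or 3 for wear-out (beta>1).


beta = 0.32
Compare beta to 1:
beta < 1 => infant mortality (phase 1)
beta = 1 => useful life (phase 2)
beta > 1 => wear-out (phase 3)
Since beta = 0.32, this is infant mortality (decreasing failure rate)
Phase = 1

1


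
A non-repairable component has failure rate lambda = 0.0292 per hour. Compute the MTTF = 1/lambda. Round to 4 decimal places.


lambda = 0.0292
MTTF = 1 / 0.0292
MTTF = 34.2466

34.2466


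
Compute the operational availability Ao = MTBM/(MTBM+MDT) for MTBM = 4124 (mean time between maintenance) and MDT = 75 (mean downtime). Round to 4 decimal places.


MTBM = 4124
MDT = 75
MTBM + MDT = 4199
Ao = 4124 / 4199
Ao = 0.9821

0.9821


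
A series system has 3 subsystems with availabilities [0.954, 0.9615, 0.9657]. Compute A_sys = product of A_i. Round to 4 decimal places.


Subsystems: [0.954, 0.9615, 0.9657]
After subsystem 1 (A=0.954): product = 0.954
After subsystem 2 (A=0.9615): product = 0.9173
After subsystem 3 (A=0.9657): product = 0.8858
A_sys = 0.8858

0.8858


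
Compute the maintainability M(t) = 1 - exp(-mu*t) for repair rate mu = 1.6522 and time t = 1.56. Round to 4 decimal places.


mu = 1.6522, t = 1.56
mu * t = 1.6522 * 1.56 = 2.5774
exp(-2.5774) = 0.076
M(t) = 1 - 0.076
M(t) = 0.924

0.924


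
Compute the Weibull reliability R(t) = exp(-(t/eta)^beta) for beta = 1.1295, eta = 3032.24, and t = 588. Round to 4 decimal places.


beta = 1.1295, eta = 3032.24, t = 588
t/eta = 588 / 3032.24 = 0.1939
(t/eta)^beta = 0.1939^1.1295 = 0.1568
R(t) = exp(-0.1568)
R(t) = 0.8549

0.8549


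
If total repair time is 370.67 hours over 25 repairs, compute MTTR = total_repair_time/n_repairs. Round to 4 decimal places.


total_repair_time = 370.67
n_repairs = 25
MTTR = 370.67 / 25
MTTR = 14.8268

14.8268


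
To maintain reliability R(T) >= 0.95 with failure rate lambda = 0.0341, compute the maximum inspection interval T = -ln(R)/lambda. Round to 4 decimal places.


R_target = 0.95
lambda = 0.0341
-ln(0.95) = 0.0513
T = 0.0513 / 0.0341
T = 1.5042

1.5042


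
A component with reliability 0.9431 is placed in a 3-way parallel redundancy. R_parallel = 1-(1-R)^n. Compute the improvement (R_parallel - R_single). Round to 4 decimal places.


R_single = 0.9431, n = 3
1 - R_single = 0.0569
(1 - R_single)^n = 0.0569^3 = 0.0002
R_parallel = 1 - 0.0002 = 0.9998
Improvement = 0.9998 - 0.9431
Improvement = 0.0567

0.0567


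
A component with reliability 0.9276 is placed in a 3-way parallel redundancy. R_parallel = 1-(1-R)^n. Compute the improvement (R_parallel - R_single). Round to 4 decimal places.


R_single = 0.9276, n = 3
1 - R_single = 0.0724
(1 - R_single)^n = 0.0724^3 = 0.0004
R_parallel = 1 - 0.0004 = 0.9996
Improvement = 0.9996 - 0.9276
Improvement = 0.072

0.072


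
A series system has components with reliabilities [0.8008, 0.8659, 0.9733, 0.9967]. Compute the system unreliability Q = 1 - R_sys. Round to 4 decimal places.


Components: [0.8008, 0.8659, 0.9733, 0.9967]
After component 1: product = 0.8008
After component 2: product = 0.6934
After component 3: product = 0.6749
After component 4: product = 0.6727
R_sys = 0.6727
Q = 1 - 0.6727 = 0.3273

0.3273


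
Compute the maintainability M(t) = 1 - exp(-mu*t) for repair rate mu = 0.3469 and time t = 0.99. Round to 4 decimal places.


mu = 0.3469, t = 0.99
mu * t = 0.3469 * 0.99 = 0.3434
exp(-0.3434) = 0.7093
M(t) = 1 - 0.7093
M(t) = 0.2907

0.2907


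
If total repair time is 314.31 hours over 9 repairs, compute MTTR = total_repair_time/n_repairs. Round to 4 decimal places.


total_repair_time = 314.31
n_repairs = 9
MTTR = 314.31 / 9
MTTR = 34.9233

34.9233


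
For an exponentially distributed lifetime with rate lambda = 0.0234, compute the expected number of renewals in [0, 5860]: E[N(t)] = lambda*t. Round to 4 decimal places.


lambda = 0.0234
t = 5860
E[N(t)] = lambda * t
E[N(t)] = 0.0234 * 5860
E[N(t)] = 137.124

137.124


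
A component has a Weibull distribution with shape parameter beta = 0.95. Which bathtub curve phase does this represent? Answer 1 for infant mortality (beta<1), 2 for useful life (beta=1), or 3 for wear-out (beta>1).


beta = 0.95
Compare beta to 1:
beta < 1 => infant mortality (phase 1)
beta = 1 => useful life (phase 2)
beta > 1 => wear-out (phase 3)
Since beta = 0.95, this is infant mortality (decreasing failure rate)
Phase = 1

1


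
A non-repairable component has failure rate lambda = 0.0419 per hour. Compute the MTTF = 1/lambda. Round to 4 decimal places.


lambda = 0.0419
MTTF = 1 / 0.0419
MTTF = 23.8663

23.8663


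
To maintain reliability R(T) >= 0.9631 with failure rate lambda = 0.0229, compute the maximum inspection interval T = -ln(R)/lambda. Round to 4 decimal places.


R_target = 0.9631
lambda = 0.0229
-ln(0.9631) = 0.0376
T = 0.0376 / 0.0229
T = 1.6418

1.6418


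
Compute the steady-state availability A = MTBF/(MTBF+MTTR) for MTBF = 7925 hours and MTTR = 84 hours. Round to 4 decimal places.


MTBF = 7925
MTTR = 84
MTBF + MTTR = 8009
A = 7925 / 8009
A = 0.9895

0.9895


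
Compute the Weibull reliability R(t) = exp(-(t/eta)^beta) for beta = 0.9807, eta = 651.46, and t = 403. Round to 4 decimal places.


beta = 0.9807, eta = 651.46, t = 403
t/eta = 403 / 651.46 = 0.6186
(t/eta)^beta = 0.6186^0.9807 = 0.6244
R(t) = exp(-0.6244)
R(t) = 0.5356

0.5356


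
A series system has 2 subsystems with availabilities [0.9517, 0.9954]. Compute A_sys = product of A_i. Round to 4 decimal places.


Subsystems: [0.9517, 0.9954]
After subsystem 1 (A=0.9517): product = 0.9517
After subsystem 2 (A=0.9954): product = 0.9473
A_sys = 0.9473

0.9473


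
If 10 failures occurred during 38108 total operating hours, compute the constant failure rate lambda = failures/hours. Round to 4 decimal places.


failures = 10
total_hours = 38108
lambda = 10 / 38108
lambda = 0.0003

0.0003


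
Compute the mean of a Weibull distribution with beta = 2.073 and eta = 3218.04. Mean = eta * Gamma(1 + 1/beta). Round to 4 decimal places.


beta = 2.073, eta = 3218.04
1/beta = 0.4824
1 + 1/beta = 1.4824
Gamma(1.4824) = 0.8858
Mean = 3218.04 * 0.8858
Mean = 2850.4971

2850.4971


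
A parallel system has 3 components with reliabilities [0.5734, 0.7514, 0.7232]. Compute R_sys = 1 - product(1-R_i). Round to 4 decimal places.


Components: [0.5734, 0.7514, 0.7232]
(1 - 0.5734) = 0.4266, running product = 0.4266
(1 - 0.7514) = 0.2486, running product = 0.1061
(1 - 0.7232) = 0.2768, running product = 0.0294
Product of (1-R_i) = 0.0294
R_sys = 1 - 0.0294 = 0.9706

0.9706


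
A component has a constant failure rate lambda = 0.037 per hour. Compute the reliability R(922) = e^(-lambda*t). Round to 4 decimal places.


lambda = 0.037
t = 922
lambda * t = 34.114
R(t) = e^(-34.114)
R(t) = 0.0

0.0


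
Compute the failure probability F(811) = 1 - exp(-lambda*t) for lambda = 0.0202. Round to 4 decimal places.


lambda = 0.0202, t = 811
lambda * t = 16.3822
exp(-16.3822) = 0.0
F(t) = 1 - 0.0
F(t) = 1.0

1.0


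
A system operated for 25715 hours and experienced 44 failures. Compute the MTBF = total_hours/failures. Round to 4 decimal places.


total_hours = 25715
failures = 44
MTBF = 25715 / 44
MTBF = 584.4318

584.4318


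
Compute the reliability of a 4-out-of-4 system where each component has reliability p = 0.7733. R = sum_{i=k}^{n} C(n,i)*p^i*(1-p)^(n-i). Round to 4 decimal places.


k = 4, n = 4, p = 0.7733
i=4: C(4,4)=1 * 0.7733^4 * 0.2267^0 = 0.3576
R = sum of terms = 0.3576

0.3576


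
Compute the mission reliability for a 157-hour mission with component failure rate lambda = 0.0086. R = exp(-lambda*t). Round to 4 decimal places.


lambda = 0.0086
mission_time = 157
lambda * t = 0.0086 * 157 = 1.3502
R = exp(-1.3502)
R = 0.2592

0.2592


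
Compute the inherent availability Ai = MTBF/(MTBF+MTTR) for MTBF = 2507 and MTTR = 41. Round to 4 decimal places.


MTBF = 2507
MTTR = 41
MTBF + MTTR = 2548
Ai = 2507 / 2548
Ai = 0.9839

0.9839


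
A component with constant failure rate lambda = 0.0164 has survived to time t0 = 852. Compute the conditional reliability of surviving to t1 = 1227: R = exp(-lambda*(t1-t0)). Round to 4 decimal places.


lambda = 0.0164
t0 = 852, t1 = 1227
t1 - t0 = 375
lambda * (t1-t0) = 0.0164 * 375 = 6.15
R = exp(-6.15)
R = 0.0021

0.0021


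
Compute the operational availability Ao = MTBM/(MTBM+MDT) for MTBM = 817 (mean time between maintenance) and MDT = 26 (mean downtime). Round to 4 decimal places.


MTBM = 817
MDT = 26
MTBM + MDT = 843
Ao = 817 / 843
Ao = 0.9692

0.9692
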